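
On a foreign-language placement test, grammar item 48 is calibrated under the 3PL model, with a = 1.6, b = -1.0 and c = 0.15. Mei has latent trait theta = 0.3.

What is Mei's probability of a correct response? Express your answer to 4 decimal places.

0.9056

P(theta) = c + (1 − c) · 1 / (1 + exp(−a(theta − b)))
Exponent: 1.6 × (0.3 − (-1.0)) = 2.0800
1/(1 + e^{-2.0800}) = 0.8889
P = 0.15 + 0.85 × 0.8889 = 0.9056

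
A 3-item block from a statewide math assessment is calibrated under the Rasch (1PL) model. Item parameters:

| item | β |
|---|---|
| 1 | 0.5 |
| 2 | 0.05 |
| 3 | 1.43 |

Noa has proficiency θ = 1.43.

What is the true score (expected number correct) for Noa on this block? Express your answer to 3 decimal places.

2.016

P(θ) = 1 / (1 + exp(−(θ − β)))
P_1 = 1/(1+e^{-0.9300}) = 0.7171
P_2 = 1/(1+e^{-1.3800}) = 0.7990
P_3 = 1/(1+e^{0.0000}) = 0.5000
E[score] = 0.7171 + 0.7990 + 0.5000 = 2.0161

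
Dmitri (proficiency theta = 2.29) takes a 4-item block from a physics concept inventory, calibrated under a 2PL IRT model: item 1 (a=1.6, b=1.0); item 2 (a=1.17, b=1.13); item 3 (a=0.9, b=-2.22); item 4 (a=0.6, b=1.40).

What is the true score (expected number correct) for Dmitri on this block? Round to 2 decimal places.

P(theta) = 1 / (1 + exp(−a(theta − b)))
P_1 = 1/(1+e^{-2.0640}) = 0.8874
P_2 = 1/(1+e^{-1.3572}) = 0.7953
P_3 = 1/(1+e^{-4.0590}) = 0.9830
P_4 = 1/(1+e^{-0.5340}) = 0.6304
E[score] = 0.8874 + 0.7953 + 0.9830 + 0.6304 = 3.2961

3.30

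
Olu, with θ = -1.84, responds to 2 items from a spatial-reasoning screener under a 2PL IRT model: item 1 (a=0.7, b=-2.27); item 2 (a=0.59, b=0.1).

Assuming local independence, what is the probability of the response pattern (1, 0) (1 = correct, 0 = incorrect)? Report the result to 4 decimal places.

P(θ) = 1 / (1 + exp(−a(θ − b)))
P_1 = 1/(1+e^{-0.3010}) = 0.5747
P_2 = 1/(1+e^{1.1446}) = 0.2415
L = P_1 × (1−P_2) = 0.5747 × 0.7585 = 0.43591

0.4359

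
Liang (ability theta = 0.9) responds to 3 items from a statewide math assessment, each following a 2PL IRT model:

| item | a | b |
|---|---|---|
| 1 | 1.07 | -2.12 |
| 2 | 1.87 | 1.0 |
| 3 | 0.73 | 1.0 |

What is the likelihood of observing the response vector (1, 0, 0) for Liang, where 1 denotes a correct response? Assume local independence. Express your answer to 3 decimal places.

P(theta) = 1 / (1 + exp(−a(theta − b)))
P_1 = 1/(1+e^{-3.2314}) = 0.9620
P_2 = 1/(1+e^{0.1870}) = 0.4534
P_3 = 1/(1+e^{0.0730}) = 0.4818
L = P_1 × (1−P_2) × (1−P_3) = 0.9620 × 0.5466 × 0.5182 = 0.27251

0.273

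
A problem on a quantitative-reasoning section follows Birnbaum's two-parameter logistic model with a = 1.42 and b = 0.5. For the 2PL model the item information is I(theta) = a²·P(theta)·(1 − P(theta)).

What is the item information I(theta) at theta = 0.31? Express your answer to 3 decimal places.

P = 1/(1+e^{0.2698}) = 0.4330
P(1−P) = 0.4330 × 0.5670 = 0.2455
I = a² × P(1−P) = 1.42² × 0.2455 = 0.49504

0.495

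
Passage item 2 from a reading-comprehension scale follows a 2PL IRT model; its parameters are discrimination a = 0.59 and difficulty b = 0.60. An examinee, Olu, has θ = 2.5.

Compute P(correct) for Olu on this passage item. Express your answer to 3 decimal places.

P(θ) = 1 / (1 + exp(−a(θ − b)))
Exponent: 0.59 × (2.5 − 0.60) = 1.1210
1/(1 + e^{-1.1210}) = 0.7542

0.754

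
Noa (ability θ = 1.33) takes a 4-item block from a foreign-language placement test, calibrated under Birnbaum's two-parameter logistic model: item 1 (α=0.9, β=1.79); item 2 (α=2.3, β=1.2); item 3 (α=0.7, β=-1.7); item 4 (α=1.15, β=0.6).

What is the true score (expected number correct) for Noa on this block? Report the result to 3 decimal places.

2.563

P(θ) = 1 / (1 + exp(−α(θ − β)))
P_1 = 1/(1+e^{0.4140}) = 0.3980
P_2 = 1/(1+e^{-0.2990}) = 0.5742
P_3 = 1/(1+e^{-2.1210}) = 0.8929
P_4 = 1/(1+e^{-0.8395}) = 0.6984
E[score] = 0.3980 + 0.5742 + 0.8929 + 0.6984 = 2.5634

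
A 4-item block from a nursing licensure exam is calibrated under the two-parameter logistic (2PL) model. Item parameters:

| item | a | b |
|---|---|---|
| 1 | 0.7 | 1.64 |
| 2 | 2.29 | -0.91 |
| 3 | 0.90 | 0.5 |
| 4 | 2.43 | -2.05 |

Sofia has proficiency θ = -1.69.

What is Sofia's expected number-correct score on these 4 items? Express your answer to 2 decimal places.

1.06

P(θ) = 1 / (1 + exp(−a(θ − b)))
P_1 = 1/(1+e^{2.3310}) = 0.0886
P_2 = 1/(1+e^{1.7862}) = 0.1435
P_3 = 1/(1+e^{1.9710}) = 0.1223
P_4 = 1/(1+e^{-0.8748}) = 0.7057
E[score] = 0.0886 + 0.1435 + 0.1223 + 0.7057 = 1.0602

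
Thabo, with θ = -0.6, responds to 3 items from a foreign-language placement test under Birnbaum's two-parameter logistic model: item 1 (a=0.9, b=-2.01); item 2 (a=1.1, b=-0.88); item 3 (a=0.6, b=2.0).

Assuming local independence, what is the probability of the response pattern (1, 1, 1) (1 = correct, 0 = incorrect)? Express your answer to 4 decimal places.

P(θ) = 1 / (1 + exp(−a(θ − b)))
P_1 = 1/(1+e^{-1.2690}) = 0.7806
P_2 = 1/(1+e^{-0.3080}) = 0.5764
P_3 = 1/(1+e^{1.5600}) = 0.1736
L = P_1 × P_2 × P_3 = 0.7806 × 0.5764 × 0.1736 = 0.07813

0.0781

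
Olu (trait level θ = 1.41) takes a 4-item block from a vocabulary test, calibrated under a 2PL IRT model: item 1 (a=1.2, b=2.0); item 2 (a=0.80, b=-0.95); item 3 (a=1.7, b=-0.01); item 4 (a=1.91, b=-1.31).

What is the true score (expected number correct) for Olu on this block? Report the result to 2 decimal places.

P(θ) = 1 / (1 + exp(−a(θ − b)))
P_1 = 1/(1+e^{0.7080}) = 0.3300
P_2 = 1/(1+e^{-1.8880}) = 0.8685
P_3 = 1/(1+e^{-2.4140}) = 0.9179
P_4 = 1/(1+e^{-5.1952}) = 0.9945
E[score] = 0.3300 + 0.8685 + 0.9179 + 0.9945 = 3.1109

3.11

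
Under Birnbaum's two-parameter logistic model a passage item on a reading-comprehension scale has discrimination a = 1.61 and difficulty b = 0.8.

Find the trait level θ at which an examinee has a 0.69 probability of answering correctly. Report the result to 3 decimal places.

1.297

P(θ) = 1 / (1 + exp(−a(θ − b)))
logit = ln(0.6900/0.3100) = 0.8001
θ = b + logit/(a) = 0.8 + 0.8001/1.6100 = 1.2970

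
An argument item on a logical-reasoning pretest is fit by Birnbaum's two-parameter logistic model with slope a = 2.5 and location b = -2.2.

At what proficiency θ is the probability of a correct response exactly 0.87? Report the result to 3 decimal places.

-1.440

P(θ) = 1 / (1 + exp(−a(θ − b)))
logit = ln(0.8700/0.1300) = 1.9010
θ = b + logit/(a) = -2.2 + 1.9010/2.5000 = -1.4396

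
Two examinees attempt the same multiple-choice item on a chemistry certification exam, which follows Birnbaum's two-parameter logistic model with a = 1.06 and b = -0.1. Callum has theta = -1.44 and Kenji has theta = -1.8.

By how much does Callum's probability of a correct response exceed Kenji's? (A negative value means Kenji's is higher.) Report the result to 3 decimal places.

0.053

P(theta) = 1 / (1 + exp(−a(theta − b)))
P(Callum) = 0.1946  [exponent -1.4204]
P(Kenji) = 0.1416  [exponent -1.8020]
Difference = 0.1946 − 0.1416 = 0.0530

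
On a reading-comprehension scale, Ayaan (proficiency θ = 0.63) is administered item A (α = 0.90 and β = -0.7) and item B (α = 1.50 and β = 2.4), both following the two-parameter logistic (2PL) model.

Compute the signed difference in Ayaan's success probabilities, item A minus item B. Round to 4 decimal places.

0.7023

P(θ) = 1 / (1 + exp(−α(θ − β)))
P_A = 0.7680
P_B = 0.0657
P_A − P_B = 0.7023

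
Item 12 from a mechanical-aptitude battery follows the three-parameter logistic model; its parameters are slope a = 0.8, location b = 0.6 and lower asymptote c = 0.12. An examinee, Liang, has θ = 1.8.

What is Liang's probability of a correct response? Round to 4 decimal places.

0.7563

P(θ) = c + (1 − c) · 1 / (1 + exp(−a(θ − b)))
Exponent: 0.8 × (1.8 − 0.6) = 0.9600
1/(1 + e^{-0.9600}) = 0.7231
P = 0.12 + 0.88 × 0.7231 = 0.7563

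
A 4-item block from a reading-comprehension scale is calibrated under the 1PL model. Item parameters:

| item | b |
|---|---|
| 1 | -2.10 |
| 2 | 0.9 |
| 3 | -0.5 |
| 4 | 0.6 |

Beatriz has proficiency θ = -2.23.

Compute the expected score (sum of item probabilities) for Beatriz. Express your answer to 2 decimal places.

P(θ) = 1 / (1 + exp(−(θ − b)))
P_1 = 1/(1+e^{0.1300}) = 0.4675
P_2 = 1/(1+e^{3.1300}) = 0.0419
P_3 = 1/(1+e^{1.7300}) = 0.1506
P_4 = 1/(1+e^{2.8300}) = 0.0557
E[score] = 0.4675 + 0.0419 + 0.1506 + 0.0557 = 0.7157

0.72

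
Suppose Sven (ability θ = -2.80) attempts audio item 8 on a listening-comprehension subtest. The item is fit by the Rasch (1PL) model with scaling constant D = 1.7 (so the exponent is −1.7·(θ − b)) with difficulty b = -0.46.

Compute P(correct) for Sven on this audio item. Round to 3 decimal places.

0.018

P(θ) = 1 / (1 + exp(−D·(θ − b)))
Exponent: 1.7 × (-2.80 − (-0.46)) = -3.9780
1/(1 + e^{3.9780}) = 0.0184
P = 0.0184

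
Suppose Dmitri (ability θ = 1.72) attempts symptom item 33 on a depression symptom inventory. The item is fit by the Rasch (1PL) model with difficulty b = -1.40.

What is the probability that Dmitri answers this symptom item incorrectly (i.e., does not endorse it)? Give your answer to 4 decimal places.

P(θ) = 1 / (1 + exp(−(θ − b)))
Exponent: (1.72 − (-1.40)) = 3.1200
1/(1 + e^{-3.1200}) = 0.9577
P = 0.9577
P(incorrect) = 1 − 0.9577 = 0.0423

0.0423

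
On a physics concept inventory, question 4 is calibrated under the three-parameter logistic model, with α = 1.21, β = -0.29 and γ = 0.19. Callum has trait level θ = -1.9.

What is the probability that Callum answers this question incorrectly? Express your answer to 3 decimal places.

P(θ) = γ + (1 − γ) · 1 / (1 + exp(−α(θ − β)))
Exponent: 1.21 × (-1.9 − (-0.29)) = -1.9481
1/(1 + e^{1.9481}) = 0.1248
P = 0.19 + 0.81 × 0.1248 = 0.2911
P(incorrect) = 1 − 0.2911 = 0.7089

0.709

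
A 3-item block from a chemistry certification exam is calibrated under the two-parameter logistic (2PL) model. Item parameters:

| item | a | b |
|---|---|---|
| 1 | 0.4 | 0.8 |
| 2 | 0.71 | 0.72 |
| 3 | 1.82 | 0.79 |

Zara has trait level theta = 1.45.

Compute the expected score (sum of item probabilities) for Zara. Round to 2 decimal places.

1.96

P(theta) = 1 / (1 + exp(−a(theta − b)))
P_1 = 1/(1+e^{-0.2600}) = 0.5646
P_2 = 1/(1+e^{-0.5183}) = 0.6268
P_3 = 1/(1+e^{-1.2012}) = 0.7687
E[score] = 0.5646 + 0.6268 + 0.7687 = 1.9601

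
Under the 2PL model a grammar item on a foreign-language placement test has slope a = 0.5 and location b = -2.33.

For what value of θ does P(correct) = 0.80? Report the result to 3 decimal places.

P(θ) = 1 / (1 + exp(−a(θ − b)))
logit = ln(0.8000/0.2000) = 1.3863
θ = b + logit/(a) = -2.33 + 1.3863/0.5000 = 0.4426

0.443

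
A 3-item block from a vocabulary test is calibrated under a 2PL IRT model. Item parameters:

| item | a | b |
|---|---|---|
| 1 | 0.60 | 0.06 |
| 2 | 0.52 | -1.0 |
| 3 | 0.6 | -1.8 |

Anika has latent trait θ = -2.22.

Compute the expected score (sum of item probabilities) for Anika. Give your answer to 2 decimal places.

0.99

P(θ) = 1 / (1 + exp(−a(θ − b)))
P_1 = 1/(1+e^{1.3680}) = 0.2029
P_2 = 1/(1+e^{0.6344}) = 0.3465
P_3 = 1/(1+e^{0.2520}) = 0.4373
E[score] = 0.2029 + 0.3465 + 0.4373 = 0.9868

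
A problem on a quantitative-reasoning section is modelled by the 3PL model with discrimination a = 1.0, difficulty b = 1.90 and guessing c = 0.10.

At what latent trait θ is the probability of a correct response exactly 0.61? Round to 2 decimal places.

2.17

P(θ) = c + (1 − c) · 1 / (1 + exp(−a(θ − b)))
Remove guessing floor: (0.61 − 0.10)/(1 − 0.10) = 0.5667
logit = ln(0.5667/0.4333) = 0.2683
θ = b + logit/(a) = 1.90 + 0.2683/1.0000 = 2.1683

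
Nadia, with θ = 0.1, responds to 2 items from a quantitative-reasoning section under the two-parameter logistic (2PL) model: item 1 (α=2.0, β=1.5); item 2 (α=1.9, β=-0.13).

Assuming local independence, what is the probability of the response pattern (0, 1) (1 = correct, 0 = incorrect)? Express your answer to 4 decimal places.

P(θ) = 1 / (1 + exp(−α(θ − β)))
P_1 = 1/(1+e^{2.8000}) = 0.0573
P_2 = 1/(1+e^{-0.4370}) = 0.6075
L = (1−P_1) × P_2 = 0.9427 × 0.6075 = 0.57272

0.5727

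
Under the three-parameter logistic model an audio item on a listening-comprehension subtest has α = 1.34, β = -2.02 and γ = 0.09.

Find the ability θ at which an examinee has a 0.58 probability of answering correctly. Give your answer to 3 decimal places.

-1.905

P(θ) = γ + (1 − γ) · 1 / (1 + exp(−α(θ − β)))
Remove guessing floor: (0.58 − 0.09)/(1 − 0.09) = 0.5385
logit = ln(0.5385/0.4615) = 0.1542
θ = β + logit/(α) = -2.02 + 0.1542/1.3400 = -1.9050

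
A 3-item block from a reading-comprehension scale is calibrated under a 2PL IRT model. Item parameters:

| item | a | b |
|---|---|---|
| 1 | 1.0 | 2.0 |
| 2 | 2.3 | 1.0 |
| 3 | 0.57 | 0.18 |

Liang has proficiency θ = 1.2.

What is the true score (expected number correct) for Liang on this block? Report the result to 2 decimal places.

1.56

P(θ) = 1 / (1 + exp(−a(θ − b)))
P_1 = 1/(1+e^{0.8000}) = 0.3100
P_2 = 1/(1+e^{-0.4600}) = 0.6130
P_3 = 1/(1+e^{-0.5814}) = 0.6414
E[score] = 0.3100 + 0.6130 + 0.6414 = 1.5644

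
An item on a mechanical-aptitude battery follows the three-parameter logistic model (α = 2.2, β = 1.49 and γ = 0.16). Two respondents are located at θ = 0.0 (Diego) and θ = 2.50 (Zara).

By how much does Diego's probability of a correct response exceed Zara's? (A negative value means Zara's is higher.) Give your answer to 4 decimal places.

P(θ) = γ + (1 − γ) · 1 / (1 + exp(−α(θ − β)))
P(Diego) = 0.1905  [exponent -3.2780]
P(Zara) = 0.9179  [exponent 2.2220]
Difference = 0.1905 − 0.9179 = -0.7273

-0.7273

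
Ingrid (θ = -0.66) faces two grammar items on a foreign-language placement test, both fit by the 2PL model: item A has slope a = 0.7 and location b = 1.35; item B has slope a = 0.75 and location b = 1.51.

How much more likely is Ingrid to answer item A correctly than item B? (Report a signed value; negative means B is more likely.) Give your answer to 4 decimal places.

0.0325

P(θ) = 1 / (1 + exp(−a(θ − b)))
P_A = 0.1967
P_B = 0.1642
P_A − P_B = 0.0325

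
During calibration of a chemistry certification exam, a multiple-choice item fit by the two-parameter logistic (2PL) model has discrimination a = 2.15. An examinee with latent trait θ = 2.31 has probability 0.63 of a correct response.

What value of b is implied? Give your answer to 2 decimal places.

P(θ) = 1 / (1 + exp(−a(θ − b)))
logit(0.63) = ln(0.63/0.37) = 0.5322
b = θ − logit/(a) = 2.31 − 0.5322/2.1500 = 2.0625

2.06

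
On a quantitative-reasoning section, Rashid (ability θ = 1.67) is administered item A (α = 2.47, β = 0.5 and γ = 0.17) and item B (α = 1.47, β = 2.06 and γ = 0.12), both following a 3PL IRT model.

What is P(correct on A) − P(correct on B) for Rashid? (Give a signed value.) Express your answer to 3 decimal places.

P(θ) = γ + (1 − γ) · 1 / (1 + exp(−α(θ − β)))
P_A = 0.9563
P_B = 0.4372
P_A − P_B = 0.5191

0.519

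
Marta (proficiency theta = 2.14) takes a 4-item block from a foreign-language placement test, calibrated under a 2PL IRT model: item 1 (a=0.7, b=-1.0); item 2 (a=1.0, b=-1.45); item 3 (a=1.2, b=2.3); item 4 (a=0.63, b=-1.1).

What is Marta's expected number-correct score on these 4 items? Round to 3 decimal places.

P(theta) = 1 / (1 + exp(−a(theta − b)))
P_1 = 1/(1+e^{-2.1980}) = 0.9001
P_2 = 1/(1+e^{-3.5900}) = 0.9731
P_3 = 1/(1+e^{0.1920}) = 0.4521
P_4 = 1/(1+e^{-2.0412}) = 0.8851
E[score] = 0.9001 + 0.9731 + 0.4521 + 0.8851 = 3.2104

3.210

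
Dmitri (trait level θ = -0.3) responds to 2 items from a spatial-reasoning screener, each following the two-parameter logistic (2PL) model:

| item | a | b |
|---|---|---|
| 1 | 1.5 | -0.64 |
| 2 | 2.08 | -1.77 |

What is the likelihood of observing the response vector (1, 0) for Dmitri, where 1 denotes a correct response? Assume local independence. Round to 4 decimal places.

P(θ) = 1 / (1 + exp(−a(θ − b)))
P_1 = 1/(1+e^{-0.5100}) = 0.6248
P_2 = 1/(1+e^{-3.0576}) = 0.9551
L = P_1 × (1−P_2) = 0.6248 × 0.0449 = 0.02805

0.0280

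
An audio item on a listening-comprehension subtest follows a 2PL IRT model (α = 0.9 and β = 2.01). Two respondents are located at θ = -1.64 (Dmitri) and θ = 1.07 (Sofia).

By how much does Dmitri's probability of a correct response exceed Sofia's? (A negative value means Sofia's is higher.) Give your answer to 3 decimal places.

-0.264

P(θ) = 1 / (1 + exp(−α(θ − β)))
P(Dmitri) = 0.0361  [exponent -3.2850]
P(Sofia) = 0.3003  [exponent -0.8460]
Difference = 0.0361 − 0.3003 = -0.2642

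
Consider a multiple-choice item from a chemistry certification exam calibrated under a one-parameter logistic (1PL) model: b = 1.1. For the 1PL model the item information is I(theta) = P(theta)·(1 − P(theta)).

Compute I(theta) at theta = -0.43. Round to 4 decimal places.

0.1463

P = 1/(1+e^{1.5300}) = 0.1780
P(1−P) = 0.1780 × 0.8220 = 0.1463
I = P(1−P) = 0.14631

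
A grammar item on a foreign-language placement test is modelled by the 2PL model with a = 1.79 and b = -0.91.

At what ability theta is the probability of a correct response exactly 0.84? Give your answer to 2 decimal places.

P(theta) = 1 / (1 + exp(−a(theta − b)))
logit = ln(0.8400/0.1600) = 1.6582
theta = b + logit/(a) = -0.91 + 1.6582/1.7900 = 0.0164

0.02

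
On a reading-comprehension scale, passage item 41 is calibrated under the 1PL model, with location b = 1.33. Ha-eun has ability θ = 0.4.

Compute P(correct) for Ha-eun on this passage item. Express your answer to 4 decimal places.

0.2829

P(θ) = 1 / (1 + exp(−(θ − b)))
Exponent: (0.4 − 1.33) = -0.9300
1/(1 + e^{0.9300}) = 0.2829
P = 0.2829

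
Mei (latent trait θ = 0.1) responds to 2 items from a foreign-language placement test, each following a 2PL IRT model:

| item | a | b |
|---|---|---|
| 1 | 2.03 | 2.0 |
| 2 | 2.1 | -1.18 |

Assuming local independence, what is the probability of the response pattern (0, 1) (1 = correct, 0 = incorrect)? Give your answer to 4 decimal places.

P(θ) = 1 / (1 + exp(−a(θ − b)))
P_1 = 1/(1+e^{3.8570}) = 0.0207
P_2 = 1/(1+e^{-2.6880}) = 0.9363
L = (1−P_1) × P_2 = 0.9793 × 0.9363 = 0.91694

0.9169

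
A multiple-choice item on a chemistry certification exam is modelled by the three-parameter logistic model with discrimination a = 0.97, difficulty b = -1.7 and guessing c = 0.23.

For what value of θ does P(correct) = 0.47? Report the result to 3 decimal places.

-2.517

P(θ) = c + (1 − c) · 1 / (1 + exp(−a(θ − b)))
Remove guessing floor: (0.47 − 0.23)/(1 − 0.23) = 0.3117
logit = ln(0.3117/0.6883) = -0.7922
θ = b + logit/(a) = -1.7 + (-0.7922)/0.9700 = -2.5167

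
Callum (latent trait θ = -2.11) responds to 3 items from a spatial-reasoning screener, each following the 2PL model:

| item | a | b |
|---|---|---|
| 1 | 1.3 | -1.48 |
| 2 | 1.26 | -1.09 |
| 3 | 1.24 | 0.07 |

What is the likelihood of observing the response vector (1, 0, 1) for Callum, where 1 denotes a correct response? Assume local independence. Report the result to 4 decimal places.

P(θ) = 1 / (1 + exp(−a(θ − b)))
P_1 = 1/(1+e^{0.8190}) = 0.3060
P_2 = 1/(1+e^{1.2852}) = 0.2167
P_3 = 1/(1+e^{2.7032}) = 0.0628
L = P_1 × (1−P_2) × P_3 = 0.3060 × 0.7833 × 0.0628 = 0.01505

0.0150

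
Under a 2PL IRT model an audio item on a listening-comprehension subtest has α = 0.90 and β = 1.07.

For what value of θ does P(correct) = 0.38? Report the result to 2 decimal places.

0.53

P(θ) = 1 / (1 + exp(−α(θ − β)))
logit = ln(0.3800/0.6200) = -0.4895
θ = β + logit/(α) = 1.07 + (-0.4895)/0.9000 = 0.5261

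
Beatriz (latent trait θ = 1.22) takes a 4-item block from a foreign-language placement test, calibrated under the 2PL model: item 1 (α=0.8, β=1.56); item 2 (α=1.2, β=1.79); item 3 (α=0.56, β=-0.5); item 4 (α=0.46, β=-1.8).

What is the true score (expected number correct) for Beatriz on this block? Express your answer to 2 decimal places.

2.29

P(θ) = 1 / (1 + exp(−α(θ − β)))
P_1 = 1/(1+e^{0.2720}) = 0.4324
P_2 = 1/(1+e^{0.6840}) = 0.3354
P_3 = 1/(1+e^{-0.9632}) = 0.7238
P_4 = 1/(1+e^{-1.3892}) = 0.8005
E[score] = 0.4324 + 0.3354 + 0.7238 + 0.8005 = 2.2920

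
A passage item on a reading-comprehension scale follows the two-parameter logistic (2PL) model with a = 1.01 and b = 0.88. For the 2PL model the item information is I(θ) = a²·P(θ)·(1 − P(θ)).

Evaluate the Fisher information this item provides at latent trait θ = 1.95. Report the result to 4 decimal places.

0.1930

P = 1/(1+e^{-1.0807}) = 0.7466
P(1−P) = 0.7466 × 0.2534 = 0.1892
I = a² × P(1−P) = 1.01² × 0.1892 = 0.19298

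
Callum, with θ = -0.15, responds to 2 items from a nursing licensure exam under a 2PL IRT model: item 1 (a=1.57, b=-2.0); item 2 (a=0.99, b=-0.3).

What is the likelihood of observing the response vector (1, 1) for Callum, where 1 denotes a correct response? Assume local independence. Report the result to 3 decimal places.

P(θ) = 1 / (1 + exp(−a(θ − b)))
P_1 = 1/(1+e^{-2.9045}) = 0.9481
P_2 = 1/(1+e^{-0.1485}) = 0.5371
L = P_1 × P_2 = 0.9481 × 0.5371 = 0.50917

0.509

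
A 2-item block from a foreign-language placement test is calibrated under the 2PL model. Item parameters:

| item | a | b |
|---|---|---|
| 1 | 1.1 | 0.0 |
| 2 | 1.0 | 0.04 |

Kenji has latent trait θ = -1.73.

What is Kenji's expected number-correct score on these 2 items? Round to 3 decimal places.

0.275

P(θ) = 1 / (1 + exp(−a(θ − b)))
P_1 = 1/(1+e^{1.9030}) = 0.1298
P_2 = 1/(1+e^{1.7700}) = 0.1455
E[score] = 0.1298 + 0.1455 = 0.2753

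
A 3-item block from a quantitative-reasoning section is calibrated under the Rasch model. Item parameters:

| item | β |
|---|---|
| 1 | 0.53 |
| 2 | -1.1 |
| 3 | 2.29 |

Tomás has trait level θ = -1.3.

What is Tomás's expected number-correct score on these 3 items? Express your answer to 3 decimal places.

0.615

P(θ) = 1 / (1 + exp(−(θ − β)))
P_1 = 1/(1+e^{1.8300}) = 0.1382
P_2 = 1/(1+e^{0.2000}) = 0.4502
P_3 = 1/(1+e^{3.5900}) = 0.0269
E[score] = 0.1382 + 0.4502 + 0.0269 = 0.6153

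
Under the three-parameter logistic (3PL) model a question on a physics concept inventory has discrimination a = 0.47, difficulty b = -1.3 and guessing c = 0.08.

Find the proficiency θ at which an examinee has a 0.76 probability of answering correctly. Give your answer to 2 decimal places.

P(θ) = c + (1 − c) · 1 / (1 + exp(−a(θ − b)))
Remove guessing floor: (0.76 − 0.08)/(1 − 0.08) = 0.7391
logit = ln(0.7391/0.2609) = 1.0415
θ = b + logit/(a) = -1.3 + 1.0415/0.4700 = 0.9159

0.92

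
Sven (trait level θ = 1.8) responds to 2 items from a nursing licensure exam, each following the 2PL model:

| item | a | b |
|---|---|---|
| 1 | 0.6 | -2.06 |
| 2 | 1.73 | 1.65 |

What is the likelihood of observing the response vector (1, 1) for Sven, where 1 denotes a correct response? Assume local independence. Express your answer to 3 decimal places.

P(θ) = 1 / (1 + exp(−a(θ − b)))
P_1 = 1/(1+e^{-2.3160}) = 0.9102
P_2 = 1/(1+e^{-0.2595}) = 0.5645
L = P_1 × P_2 = 0.9102 × 0.5645 = 0.51382

0.514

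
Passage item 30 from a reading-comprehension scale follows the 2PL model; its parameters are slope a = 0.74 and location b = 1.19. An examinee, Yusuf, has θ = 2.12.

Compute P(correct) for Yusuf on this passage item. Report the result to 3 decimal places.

0.666

P(θ) = 1 / (1 + exp(−a(θ − b)))
Exponent: 0.74 × (2.12 − 1.19) = 0.6882
1/(1 + e^{-0.6882}) = 0.6656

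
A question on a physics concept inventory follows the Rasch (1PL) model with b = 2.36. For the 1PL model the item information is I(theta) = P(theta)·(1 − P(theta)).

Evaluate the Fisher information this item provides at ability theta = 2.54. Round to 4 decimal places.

P = 1/(1+e^{-0.1800}) = 0.5449
P(1−P) = 0.5449 × 0.4551 = 0.2480
I = P(1−P) = 0.24799

0.2480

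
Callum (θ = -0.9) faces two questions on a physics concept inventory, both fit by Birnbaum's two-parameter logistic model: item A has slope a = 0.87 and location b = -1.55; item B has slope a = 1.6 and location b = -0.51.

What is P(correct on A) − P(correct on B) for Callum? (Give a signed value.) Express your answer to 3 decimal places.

0.289

P(θ) = 1 / (1 + exp(−a(θ − b)))
P_A = 0.6377
P_B = 0.3489
P_A − P_B = 0.2889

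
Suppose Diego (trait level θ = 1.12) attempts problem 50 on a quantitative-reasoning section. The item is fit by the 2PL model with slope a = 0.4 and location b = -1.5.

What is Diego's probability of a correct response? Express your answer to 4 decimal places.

P(θ) = 1 / (1 + exp(−a(θ − b)))
Exponent: 0.4 × (1.12 − (-1.5)) = 1.0480
1/(1 + e^{-1.0480}) = 0.7404

0.7404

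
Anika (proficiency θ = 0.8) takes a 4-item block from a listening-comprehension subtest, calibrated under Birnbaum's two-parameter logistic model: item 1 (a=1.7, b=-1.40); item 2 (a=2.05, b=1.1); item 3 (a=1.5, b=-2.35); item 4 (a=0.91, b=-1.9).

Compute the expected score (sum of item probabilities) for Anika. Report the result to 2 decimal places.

P(θ) = 1 / (1 + exp(−a(θ − b)))
P_1 = 1/(1+e^{-3.7400}) = 0.9768
P_2 = 1/(1+e^{0.6150}) = 0.3509
P_3 = 1/(1+e^{-4.7250}) = 0.9912
P_4 = 1/(1+e^{-2.4570}) = 0.9211
E[score] = 0.9768 + 0.3509 + 0.9912 + 0.9211 = 3.2400

3.24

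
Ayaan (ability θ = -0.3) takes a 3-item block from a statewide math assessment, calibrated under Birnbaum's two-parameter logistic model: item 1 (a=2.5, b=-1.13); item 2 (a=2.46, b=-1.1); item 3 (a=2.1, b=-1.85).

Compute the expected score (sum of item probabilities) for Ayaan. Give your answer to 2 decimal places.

2.73

P(θ) = 1 / (1 + exp(−a(θ − b)))
P_1 = 1/(1+e^{-2.0750}) = 0.8884
P_2 = 1/(1+e^{-1.9680}) = 0.8774
P_3 = 1/(1+e^{-3.2550}) = 0.9629
E[score] = 0.8884 + 0.8774 + 0.9629 = 2.7287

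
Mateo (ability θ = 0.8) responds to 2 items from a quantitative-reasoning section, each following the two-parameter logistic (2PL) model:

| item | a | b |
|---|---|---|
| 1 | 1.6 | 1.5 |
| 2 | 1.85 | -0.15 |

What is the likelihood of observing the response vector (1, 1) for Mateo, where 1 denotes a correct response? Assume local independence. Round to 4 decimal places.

P(θ) = 1 / (1 + exp(−a(θ − b)))
P_1 = 1/(1+e^{1.1200}) = 0.2460
P_2 = 1/(1+e^{-1.7575}) = 0.8529
L = P_1 × P_2 = 0.2460 × 0.8529 = 0.20982

0.2098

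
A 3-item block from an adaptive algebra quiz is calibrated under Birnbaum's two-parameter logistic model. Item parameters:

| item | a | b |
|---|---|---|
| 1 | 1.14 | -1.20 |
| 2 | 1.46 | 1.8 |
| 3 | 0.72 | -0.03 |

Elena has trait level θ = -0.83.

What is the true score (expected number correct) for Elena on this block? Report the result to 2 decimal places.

P(θ) = 1 / (1 + exp(−a(θ − b)))
P_1 = 1/(1+e^{-0.4218}) = 0.6039
P_2 = 1/(1+e^{3.8398}) = 0.0210
P_3 = 1/(1+e^{0.5760}) = 0.3599
E[score] = 0.6039 + 0.0210 + 0.3599 = 0.9848

0.98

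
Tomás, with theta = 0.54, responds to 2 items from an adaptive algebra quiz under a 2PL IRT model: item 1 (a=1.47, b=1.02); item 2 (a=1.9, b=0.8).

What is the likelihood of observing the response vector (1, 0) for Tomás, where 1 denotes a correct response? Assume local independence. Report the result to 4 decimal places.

P(theta) = 1 / (1 + exp(−a(theta − b)))
P_1 = 1/(1+e^{0.7056}) = 0.3306
P_2 = 1/(1+e^{0.4940}) = 0.3790
L = P_1 × (1−P_2) = 0.3306 × 0.6210 = 0.20530

0.2053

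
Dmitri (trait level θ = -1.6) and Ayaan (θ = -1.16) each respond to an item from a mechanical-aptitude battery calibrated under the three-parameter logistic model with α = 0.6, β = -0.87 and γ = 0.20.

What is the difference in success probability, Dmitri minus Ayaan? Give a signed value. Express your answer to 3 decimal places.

-0.052

P(θ) = γ + (1 − γ) · 1 / (1 + exp(−α(θ − β)))
P(Dmitri) = 0.5138  [exponent -0.4380]
P(Ayaan) = 0.5653  [exponent -0.1740]
Difference = 0.5138 − 0.5653 = -0.0515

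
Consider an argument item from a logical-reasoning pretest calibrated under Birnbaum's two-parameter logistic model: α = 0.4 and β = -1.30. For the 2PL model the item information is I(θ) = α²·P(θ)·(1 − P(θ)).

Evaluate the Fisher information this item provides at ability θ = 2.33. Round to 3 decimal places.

P = 1/(1+e^{-1.4520}) = 0.8103
P(1−P) = 0.8103 × 0.1897 = 0.1537
I = α² × P(1−P) = 0.4² × 0.1537 = 0.02459

0.025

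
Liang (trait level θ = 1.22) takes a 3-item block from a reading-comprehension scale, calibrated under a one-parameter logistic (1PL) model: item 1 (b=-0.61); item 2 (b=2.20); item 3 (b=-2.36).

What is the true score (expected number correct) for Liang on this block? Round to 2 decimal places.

P(θ) = 1 / (1 + exp(−(θ − b)))
P_1 = 1/(1+e^{-1.8300}) = 0.8618
P_2 = 1/(1+e^{0.9800}) = 0.2729
P_3 = 1/(1+e^{-3.5800}) = 0.9729
E[score] = 0.8618 + 0.2729 + 0.9729 = 2.1075

2.11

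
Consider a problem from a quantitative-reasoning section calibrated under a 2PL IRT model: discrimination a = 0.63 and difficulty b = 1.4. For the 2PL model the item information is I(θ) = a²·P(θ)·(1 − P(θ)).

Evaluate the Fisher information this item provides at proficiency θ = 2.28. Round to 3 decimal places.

P = 1/(1+e^{-0.5544}) = 0.6352
P(1−P) = 0.6352 × 0.3648 = 0.2317
I = a² × P(1−P) = 0.63² × 0.2317 = 0.09197

0.092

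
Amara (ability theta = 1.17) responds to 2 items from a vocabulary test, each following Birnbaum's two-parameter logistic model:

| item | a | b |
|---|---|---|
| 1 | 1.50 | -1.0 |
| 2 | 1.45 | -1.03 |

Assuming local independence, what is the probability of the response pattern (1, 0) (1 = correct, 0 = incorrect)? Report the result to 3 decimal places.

P(theta) = 1 / (1 + exp(−a(theta − b)))
P_1 = 1/(1+e^{-3.2550}) = 0.9629
P_2 = 1/(1+e^{-3.1900}) = 0.9605
L = P_1 × (1−P_2) = 0.9629 × 0.0395 = 0.03807

0.038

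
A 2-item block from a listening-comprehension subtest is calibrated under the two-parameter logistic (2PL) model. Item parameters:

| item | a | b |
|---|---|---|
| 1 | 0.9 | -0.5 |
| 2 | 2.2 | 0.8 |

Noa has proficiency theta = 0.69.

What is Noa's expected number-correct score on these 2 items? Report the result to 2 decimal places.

P(theta) = 1 / (1 + exp(−a(theta − b)))
P_1 = 1/(1+e^{-1.0710}) = 0.7448
P_2 = 1/(1+e^{0.2420}) = 0.4398
E[score] = 0.7448 + 0.4398 = 1.1846

1.18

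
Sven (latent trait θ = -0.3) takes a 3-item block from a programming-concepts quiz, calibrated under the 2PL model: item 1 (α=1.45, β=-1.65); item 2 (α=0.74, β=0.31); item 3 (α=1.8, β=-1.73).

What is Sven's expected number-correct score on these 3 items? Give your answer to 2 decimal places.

P(θ) = 1 / (1 + exp(−α(θ − β)))
P_1 = 1/(1+e^{-1.9575}) = 0.8763
P_2 = 1/(1+e^{0.4514}) = 0.3890
P_3 = 1/(1+e^{-2.5740}) = 0.9292
E[score] = 0.8763 + 0.3890 + 0.9292 = 2.1945

2.19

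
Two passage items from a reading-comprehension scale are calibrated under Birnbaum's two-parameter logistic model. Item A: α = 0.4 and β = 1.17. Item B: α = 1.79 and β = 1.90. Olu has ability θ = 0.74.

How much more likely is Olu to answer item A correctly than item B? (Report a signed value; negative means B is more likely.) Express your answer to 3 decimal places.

0.346

P(θ) = 1 / (1 + exp(−α(θ − β)))
P_A = 0.4571
P_B = 0.1114
P_A − P_B = 0.3457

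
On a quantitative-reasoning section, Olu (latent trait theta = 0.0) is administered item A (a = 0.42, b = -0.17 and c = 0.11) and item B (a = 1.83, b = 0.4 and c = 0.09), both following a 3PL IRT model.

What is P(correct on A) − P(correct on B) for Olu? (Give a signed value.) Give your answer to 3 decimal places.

0.185

P(theta) = c + (1 − c) · 1 / (1 + exp(−a(theta − b)))
P_A = 0.5709
P_B = 0.3855
P_A − P_B = 0.1854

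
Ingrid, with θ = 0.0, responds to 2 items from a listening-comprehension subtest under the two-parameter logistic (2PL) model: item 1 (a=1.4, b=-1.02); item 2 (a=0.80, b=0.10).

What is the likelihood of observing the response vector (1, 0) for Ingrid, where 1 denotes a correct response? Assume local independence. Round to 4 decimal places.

P(θ) = 1 / (1 + exp(−a(θ − b)))
P_1 = 1/(1+e^{-1.4280}) = 0.8066
P_2 = 1/(1+e^{0.0800}) = 0.4800
L = P_1 × (1−P_2) = 0.8066 × 0.5200 = 0.41942

0.4194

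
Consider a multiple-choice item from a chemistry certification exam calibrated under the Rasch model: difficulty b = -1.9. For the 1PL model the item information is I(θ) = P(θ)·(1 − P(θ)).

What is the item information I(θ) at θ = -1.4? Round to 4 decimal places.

0.2350

P = 1/(1+e^{-0.5000}) = 0.6225
P(1−P) = 0.6225 × 0.3775 = 0.2350
I = P(1−P) = 0.23500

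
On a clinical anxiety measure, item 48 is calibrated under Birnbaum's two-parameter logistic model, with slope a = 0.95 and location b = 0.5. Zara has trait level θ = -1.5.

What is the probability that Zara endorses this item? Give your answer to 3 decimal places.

P(θ) = 1 / (1 + exp(−a(θ − b)))
Exponent: 0.95 × (-1.5 − 0.5) = -1.9000
1/(1 + e^{1.9000}) = 0.1301

0.130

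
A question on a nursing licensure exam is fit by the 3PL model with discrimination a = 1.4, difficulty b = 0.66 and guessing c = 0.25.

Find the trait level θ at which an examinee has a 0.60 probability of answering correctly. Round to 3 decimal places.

0.565

P(θ) = c + (1 − c) · 1 / (1 + exp(−a(θ − b)))
Remove guessing floor: (0.60 − 0.25)/(1 − 0.25) = 0.4667
logit = ln(0.4667/0.5333) = -0.1335
θ = b + logit/(a) = 0.66 + (-0.1335)/1.4000 = 0.5646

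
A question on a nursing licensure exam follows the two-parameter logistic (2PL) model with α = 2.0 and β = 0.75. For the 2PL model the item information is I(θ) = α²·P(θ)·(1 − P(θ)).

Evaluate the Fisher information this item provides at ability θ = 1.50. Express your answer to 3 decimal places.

0.597

P = 1/(1+e^{-1.5000}) = 0.8176
P(1−P) = 0.8176 × 0.1824 = 0.1491
I = α² × P(1−P) = 2.0² × 0.1491 = 0.59659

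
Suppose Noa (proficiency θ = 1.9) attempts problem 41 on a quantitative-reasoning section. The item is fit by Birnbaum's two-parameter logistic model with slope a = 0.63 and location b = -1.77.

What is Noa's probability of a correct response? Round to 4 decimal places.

0.9099

P(θ) = 1 / (1 + exp(−a(θ − b)))
Exponent: 0.63 × (1.9 − (-1.77)) = 2.3121
1/(1 + e^{-2.3121}) = 0.9099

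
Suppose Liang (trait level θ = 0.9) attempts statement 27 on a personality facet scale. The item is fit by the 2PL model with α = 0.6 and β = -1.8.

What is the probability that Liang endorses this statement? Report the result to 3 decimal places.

P(θ) = 1 / (1 + exp(−α(θ − β)))
Exponent: 0.6 × (0.9 − (-1.8)) = 1.6200
1/(1 + e^{-1.6200}) = 0.8348

0.835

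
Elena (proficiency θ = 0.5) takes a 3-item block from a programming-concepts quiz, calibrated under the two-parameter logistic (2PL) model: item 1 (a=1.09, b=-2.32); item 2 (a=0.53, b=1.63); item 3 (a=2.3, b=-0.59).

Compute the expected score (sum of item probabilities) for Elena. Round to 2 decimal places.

P(θ) = 1 / (1 + exp(−a(θ − b)))
P_1 = 1/(1+e^{-3.0738}) = 0.9558
P_2 = 1/(1+e^{0.5989}) = 0.3546
P_3 = 1/(1+e^{-2.5070}) = 0.9246
E[score] = 0.9558 + 0.3546 + 0.9246 = 2.2350

2.24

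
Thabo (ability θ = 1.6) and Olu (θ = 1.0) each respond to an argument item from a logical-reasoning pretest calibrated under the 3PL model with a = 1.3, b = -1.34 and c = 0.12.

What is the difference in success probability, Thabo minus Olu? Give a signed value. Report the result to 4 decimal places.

P(θ) = c + (1 − c) · 1 / (1 + exp(−a(θ − b)))
P(Thabo) = 0.9812  [exponent 3.8220]
P(Olu) = 0.9599  [exponent 3.0420]
Difference = 0.9812 − 0.9599 = 0.0213

0.0213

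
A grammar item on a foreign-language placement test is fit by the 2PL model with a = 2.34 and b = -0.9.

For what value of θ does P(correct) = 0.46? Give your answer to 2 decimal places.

P(θ) = 1 / (1 + exp(−a(θ − b)))
logit = ln(0.4600/0.5400) = -0.1603
θ = b + logit/(a) = -0.9 + (-0.1603)/2.3400 = -0.9685

-0.97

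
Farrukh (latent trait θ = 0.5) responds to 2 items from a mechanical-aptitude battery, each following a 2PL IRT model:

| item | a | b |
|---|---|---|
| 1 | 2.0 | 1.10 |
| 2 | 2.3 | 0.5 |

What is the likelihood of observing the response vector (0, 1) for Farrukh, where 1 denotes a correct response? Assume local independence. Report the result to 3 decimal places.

P(θ) = 1 / (1 + exp(−a(θ − b)))
P_1 = 1/(1+e^{1.2000}) = 0.2315
P_2 = 1/(1+e^{0.0000}) = 0.5000
L = (1−P_1) × P_2 = 0.7685 × 0.5000 = 0.38426

0.384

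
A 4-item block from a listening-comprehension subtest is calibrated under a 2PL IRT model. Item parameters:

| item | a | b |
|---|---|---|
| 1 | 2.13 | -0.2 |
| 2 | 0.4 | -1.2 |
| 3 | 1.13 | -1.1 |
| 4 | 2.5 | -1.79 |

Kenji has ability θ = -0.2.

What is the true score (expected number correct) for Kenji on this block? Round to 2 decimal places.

P(θ) = 1 / (1 + exp(−a(θ − b)))
P_1 = 1/(1+e^{0.0000}) = 0.5000
P_2 = 1/(1+e^{-0.4000}) = 0.5987
P_3 = 1/(1+e^{-1.0170}) = 0.7344
P_4 = 1/(1+e^{-3.9750}) = 0.9816
E[score] = 0.5000 + 0.5987 + 0.7344 + 0.9816 = 2.8146

2.81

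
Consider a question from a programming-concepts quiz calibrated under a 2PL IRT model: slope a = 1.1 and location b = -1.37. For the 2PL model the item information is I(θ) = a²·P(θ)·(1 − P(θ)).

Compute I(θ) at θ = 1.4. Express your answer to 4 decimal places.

P = 1/(1+e^{-3.0470}) = 0.9547
P(1−P) = 0.9547 × 0.0453 = 0.0433
I = a² × P(1−P) = 1.1² × 0.0433 = 0.05238

0.0524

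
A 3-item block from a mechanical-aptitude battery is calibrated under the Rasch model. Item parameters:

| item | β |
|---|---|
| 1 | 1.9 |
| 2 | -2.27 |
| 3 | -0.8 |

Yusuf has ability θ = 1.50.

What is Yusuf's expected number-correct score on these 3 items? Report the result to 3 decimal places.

P(θ) = 1 / (1 + exp(−(θ − β)))
P_1 = 1/(1+e^{0.4000}) = 0.4013
P_2 = 1/(1+e^{-3.7700}) = 0.9775
P_3 = 1/(1+e^{-2.3000}) = 0.9089
E[score] = 0.4013 + 0.9775 + 0.9089 = 2.2877

2.288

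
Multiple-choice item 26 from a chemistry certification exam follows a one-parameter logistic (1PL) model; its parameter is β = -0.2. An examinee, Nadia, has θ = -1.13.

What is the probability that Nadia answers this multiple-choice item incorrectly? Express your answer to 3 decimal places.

0.717

P(θ) = 1 / (1 + exp(−(θ − β)))
Exponent: (-1.13 − (-0.2)) = -0.9300
1/(1 + e^{0.9300}) = 0.2829
P = 0.2829
P(incorrect) = 1 − 0.2829 = 0.7171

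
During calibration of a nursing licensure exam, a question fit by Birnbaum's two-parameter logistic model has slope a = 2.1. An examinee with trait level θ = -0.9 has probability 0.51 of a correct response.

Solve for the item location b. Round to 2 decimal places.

P(θ) = 1 / (1 + exp(−a(θ − b)))
logit(0.51) = ln(0.51/0.49) = 0.0400
b = θ − logit/(a) = -0.9 − 0.0400/2.1000 = -0.9191

-0.92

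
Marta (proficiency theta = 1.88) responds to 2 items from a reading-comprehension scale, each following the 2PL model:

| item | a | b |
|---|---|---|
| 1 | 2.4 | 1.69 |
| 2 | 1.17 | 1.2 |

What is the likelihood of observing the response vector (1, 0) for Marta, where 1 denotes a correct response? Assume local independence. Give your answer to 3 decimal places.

0.190

P(theta) = 1 / (1 + exp(−a(theta − b)))
P_1 = 1/(1+e^{-0.4560}) = 0.6121
P_2 = 1/(1+e^{-0.7956}) = 0.6890
L = P_1 × (1−P_2) = 0.6121 × 0.3110 = 0.19033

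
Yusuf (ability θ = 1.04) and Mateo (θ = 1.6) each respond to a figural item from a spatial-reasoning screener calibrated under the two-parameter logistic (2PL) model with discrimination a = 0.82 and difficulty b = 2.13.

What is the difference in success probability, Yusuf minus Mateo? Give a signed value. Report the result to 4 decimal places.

-0.1027

P(θ) = 1 / (1 + exp(−a(θ − b)))
P(Yusuf) = 0.2903  [exponent -0.8938]
P(Mateo) = 0.3930  [exponent -0.4346]
Difference = 0.2903 − 0.3930 = -0.1027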